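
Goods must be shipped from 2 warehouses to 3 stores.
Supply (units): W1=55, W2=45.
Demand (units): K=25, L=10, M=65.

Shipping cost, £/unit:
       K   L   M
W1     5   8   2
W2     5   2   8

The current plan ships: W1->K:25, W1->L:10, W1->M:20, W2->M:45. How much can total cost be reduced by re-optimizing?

270

Current plan cost = 25·5 + 10·8 + 20·2 + 45·8 = £605.
Optimal plan:
  W1->M: 55 × £2 = £110
  W2->K: 25 × £5 = £125
  W2->L: 10 × £2 = £20
  W2->M: 10 × £8 = £80
Optimal cost = £335.
Saving = 605 − 335 = £270.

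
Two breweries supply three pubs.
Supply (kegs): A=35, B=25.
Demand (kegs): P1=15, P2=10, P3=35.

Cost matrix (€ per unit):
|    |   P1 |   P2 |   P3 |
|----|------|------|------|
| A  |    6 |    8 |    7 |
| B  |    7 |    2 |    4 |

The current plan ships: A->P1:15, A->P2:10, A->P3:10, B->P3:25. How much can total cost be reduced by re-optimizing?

Current plan cost = 15·6 + 10·8 + 10·7 + 25·4 = €340.
Optimal plan:
  A->P1: 15 × €6 = €90
  A->P3: 20 × €7 = €140
  B->P2: 10 × €2 = €20
  B->P3: 15 × €4 = €60
Optimal cost = €310.
Saving = 340 − 310 = €30.

30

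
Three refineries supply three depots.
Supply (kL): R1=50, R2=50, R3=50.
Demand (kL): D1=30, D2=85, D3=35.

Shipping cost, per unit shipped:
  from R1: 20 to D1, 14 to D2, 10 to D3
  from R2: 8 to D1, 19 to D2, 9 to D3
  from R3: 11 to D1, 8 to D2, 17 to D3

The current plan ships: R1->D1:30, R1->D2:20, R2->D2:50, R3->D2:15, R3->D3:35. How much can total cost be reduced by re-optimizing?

1085

Current plan cost = 30·20 + 20·14 + 50·19 + 15·8 + 35·17 = 2545.
Optimal plan:
  R1→D2: 35 × 14 = 490
  R1→D3: 15 × 10 = 150
  R2→D1: 30 × 8 = 240
  R2→D3: 20 × 9 = 180
  R3→D2: 50 × 8 = 400
Optimal cost = 1460.
Saving = 2545 − 1460 = 1085.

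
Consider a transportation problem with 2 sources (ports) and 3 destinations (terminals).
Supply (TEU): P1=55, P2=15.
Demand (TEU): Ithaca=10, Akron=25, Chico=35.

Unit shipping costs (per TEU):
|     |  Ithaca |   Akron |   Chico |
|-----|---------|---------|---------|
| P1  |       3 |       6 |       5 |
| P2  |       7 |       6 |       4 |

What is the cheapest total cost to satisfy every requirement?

Optimal allocation:
  P1–Ithaca: 10 × 3 = 30
  P1–Akron: 25 × 6 = 150
  P1–Chico: 20 × 5 = 100
  P2–Chico: 15 × 4 = 60
Total = 30 + 150 + 100 + 60 = 340.

340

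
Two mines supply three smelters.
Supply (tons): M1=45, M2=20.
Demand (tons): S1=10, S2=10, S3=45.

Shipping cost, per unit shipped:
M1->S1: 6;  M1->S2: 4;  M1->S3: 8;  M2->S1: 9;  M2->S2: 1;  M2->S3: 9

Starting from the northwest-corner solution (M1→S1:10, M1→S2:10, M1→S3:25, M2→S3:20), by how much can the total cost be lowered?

Current plan cost = 10·6 + 10·4 + 25·8 + 20·9 = 480.
Optimal plan:
  M1->S1: 10 × 6 = 60
  M1->S3: 35 × 8 = 280
  M2->S2: 10 × 1 = 10
  M2->S3: 10 × 9 = 90
Optimal cost = 440.
Saving = 480 − 440 = 40.

40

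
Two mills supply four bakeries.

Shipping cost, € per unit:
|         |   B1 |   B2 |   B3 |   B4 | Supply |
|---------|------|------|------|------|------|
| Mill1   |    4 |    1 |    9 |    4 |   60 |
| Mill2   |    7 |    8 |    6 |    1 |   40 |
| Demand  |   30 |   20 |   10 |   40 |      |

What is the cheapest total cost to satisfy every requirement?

One minimum-cost allocation:
  Mill1–B1: 30 × €4 = €120
  Mill1–B2: 20 × €1 = €20
  Mill1–B3: 10 × €9 = €90
  Mill2–B4: 40 × €1 = €40
Total = 120 + 20 + 90 + 40 = €270.

270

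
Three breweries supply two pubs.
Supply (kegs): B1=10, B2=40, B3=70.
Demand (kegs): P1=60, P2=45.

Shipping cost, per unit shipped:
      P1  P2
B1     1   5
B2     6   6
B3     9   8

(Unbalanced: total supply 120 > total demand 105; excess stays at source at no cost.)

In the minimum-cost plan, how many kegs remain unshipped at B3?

15

Minimum-cost shipments:
  B1->P1: 10 kegs
  B2->P1: 40 kegs
  B3->P1: 10 kegs
  B3->P2: 45 kegs
Total cost = 700.
B3 ships 55 of its 70, leaving 15.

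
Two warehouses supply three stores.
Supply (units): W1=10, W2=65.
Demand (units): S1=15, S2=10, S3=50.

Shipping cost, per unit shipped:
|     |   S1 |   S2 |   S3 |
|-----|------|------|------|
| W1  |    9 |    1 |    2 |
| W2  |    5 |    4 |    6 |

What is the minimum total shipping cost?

375

Optimal allocation:
  W1–S3: 10 × 2 = 20
  W2–S1: 15 × 5 = 75
  W2–S2: 10 × 4 = 40
  W2–S3: 40 × 6 = 240
Total = 20 + 75 + 40 + 240 = 375.
(Supply check: W1 ships 10; W2 ships 65.)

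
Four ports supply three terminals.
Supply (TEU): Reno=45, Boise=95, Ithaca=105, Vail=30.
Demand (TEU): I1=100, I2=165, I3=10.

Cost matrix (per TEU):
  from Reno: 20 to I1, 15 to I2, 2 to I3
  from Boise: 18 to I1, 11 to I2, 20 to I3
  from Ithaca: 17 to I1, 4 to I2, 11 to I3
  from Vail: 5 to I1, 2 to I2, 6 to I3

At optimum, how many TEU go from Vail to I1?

30

The minimum-cost plan:
  Reno→I1: 35 × 20 = 700
  Reno→I3: 10 × 2 = 20
  Boise→I1: 35 × 18 = 630
  Boise→I2: 60 × 11 = 660
  Ithaca→I2: 105 × 4 = 420
  Vail→I1: 30 × 5 = 150
Total cost = 2580.
So Vail→I1 carries 30 TEU.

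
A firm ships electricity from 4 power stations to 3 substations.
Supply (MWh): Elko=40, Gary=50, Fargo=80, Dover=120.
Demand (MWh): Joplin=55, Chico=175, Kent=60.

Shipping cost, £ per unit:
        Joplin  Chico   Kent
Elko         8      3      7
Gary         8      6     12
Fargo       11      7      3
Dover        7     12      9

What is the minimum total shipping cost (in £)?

1905

One minimum-cost allocation:
  Elko->Chico: 40 × £3 = £120
  Gary->Chico: 50 × £6 = £300
  Fargo->Chico: 20 × £7 = £140
  Fargo->Kent: 60 × £3 = £180
  Dover->Joplin: 55 × £7 = £385
  Dover->Chico: 65 × £12 = £780
Total = 120 + 300 + 140 + 180 + 385 + 780 = £1905.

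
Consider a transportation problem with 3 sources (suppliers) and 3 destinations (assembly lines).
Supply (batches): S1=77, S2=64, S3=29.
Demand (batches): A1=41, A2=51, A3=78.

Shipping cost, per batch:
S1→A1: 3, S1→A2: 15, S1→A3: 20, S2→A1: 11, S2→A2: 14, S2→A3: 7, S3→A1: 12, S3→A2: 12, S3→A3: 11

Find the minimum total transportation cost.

1445

A cheapest plan:
  S1 to A1: 41 batches
  S1 to A2: 36 batches
  S2 to A3: 64 batches
  S3 to A2: 15 batches
  S3 to A3: 14 batches
Total cost = 1445.
(Supply check: S1 ships 77; S2 ships 64; S3 ships 29.)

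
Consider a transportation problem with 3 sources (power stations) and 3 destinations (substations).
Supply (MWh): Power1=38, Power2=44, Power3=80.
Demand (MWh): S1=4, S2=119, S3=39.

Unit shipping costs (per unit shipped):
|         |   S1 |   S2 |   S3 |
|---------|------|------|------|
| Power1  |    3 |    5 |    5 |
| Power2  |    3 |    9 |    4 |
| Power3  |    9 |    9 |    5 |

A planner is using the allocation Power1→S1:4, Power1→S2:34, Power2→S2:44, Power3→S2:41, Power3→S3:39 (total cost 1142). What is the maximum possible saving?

55

Current plan cost = 4·3 + 34·5 + 44·9 + 41·9 + 39·5 = 1142.
Optimal plan:
  Power1→S2: 38 × 5 = 190
  Power2→S1: 4 × 3 = 12
  Power2→S2: 1 × 9 = 9
  Power2→S3: 39 × 4 = 156
  Power3→S2: 80 × 9 = 720
Optimal cost = 1087.
Saving = 1142 − 1087 = 55.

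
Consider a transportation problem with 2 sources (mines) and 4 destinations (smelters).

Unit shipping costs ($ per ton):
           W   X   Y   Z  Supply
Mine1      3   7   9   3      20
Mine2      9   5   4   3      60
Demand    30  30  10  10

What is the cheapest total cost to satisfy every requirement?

370

A cheapest plan:
  Mine1–W: 20 × $3 = $60
  Mine2–W: 10 × $9 = $90
  Mine2–X: 30 × $5 = $150
  Mine2–Y: 10 × $4 = $40
  Mine2–Z: 10 × $3 = $30
Total = 60 + 90 + 150 + 40 + 30 = $370.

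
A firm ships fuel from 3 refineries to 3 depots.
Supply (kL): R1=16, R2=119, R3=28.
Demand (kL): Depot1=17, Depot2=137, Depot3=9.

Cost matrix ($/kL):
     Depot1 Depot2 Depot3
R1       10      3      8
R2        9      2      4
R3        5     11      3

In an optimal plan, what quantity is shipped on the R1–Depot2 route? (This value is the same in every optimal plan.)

16

The minimum-cost plan:
  R1 to Depot2: 16 kL
  R2 to Depot2: 119 kL
  R3 to Depot1: 17 kL
  R3 to Depot2: 2 kL
  R3 to Depot3: 9 kL
Total cost = $420.
So R1→Depot2 carries 16 kL.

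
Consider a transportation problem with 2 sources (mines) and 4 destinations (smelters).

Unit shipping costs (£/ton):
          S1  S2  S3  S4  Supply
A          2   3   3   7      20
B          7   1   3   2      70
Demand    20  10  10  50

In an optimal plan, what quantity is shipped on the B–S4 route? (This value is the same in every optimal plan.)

Optimal shipments:
  A to S1: 20 × £2 = £40
  B to S2: 10 × £1 = £10
  B to S3: 10 × £3 = £30
  B to S4: 50 × £2 = £100
Total cost = £180.
So B→S4 carries 50 tons.

50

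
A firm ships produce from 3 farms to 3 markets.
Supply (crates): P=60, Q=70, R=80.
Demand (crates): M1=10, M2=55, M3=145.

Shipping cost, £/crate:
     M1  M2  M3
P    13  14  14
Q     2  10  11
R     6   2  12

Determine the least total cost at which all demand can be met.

1930

An optimal shipping plan:
  P to M3: 60 crates
  Q to M1: 10 crates
  Q to M3: 60 crates
  R to M2: 55 crates
  R to M3: 25 crates
Total cost = £1930.
(Supply check: P ships 60; Q ships 70; R ships 80.)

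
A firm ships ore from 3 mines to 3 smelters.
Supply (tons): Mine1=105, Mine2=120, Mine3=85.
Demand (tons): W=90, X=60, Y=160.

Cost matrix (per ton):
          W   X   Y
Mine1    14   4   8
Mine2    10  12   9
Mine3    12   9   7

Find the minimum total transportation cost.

An optimal shipping plan:
  Mine1->X: 60 × 4 = 240
  Mine1->Y: 45 × 8 = 360
  Mine2->W: 90 × 10 = 900
  Mine2->Y: 30 × 9 = 270
  Mine3->Y: 85 × 7 = 595
Total = 240 + 360 + 900 + 270 + 595 = 2365.
(Supply check: Mine1 ships 105; Mine2 ships 120; Mine3 ships 85.)

2365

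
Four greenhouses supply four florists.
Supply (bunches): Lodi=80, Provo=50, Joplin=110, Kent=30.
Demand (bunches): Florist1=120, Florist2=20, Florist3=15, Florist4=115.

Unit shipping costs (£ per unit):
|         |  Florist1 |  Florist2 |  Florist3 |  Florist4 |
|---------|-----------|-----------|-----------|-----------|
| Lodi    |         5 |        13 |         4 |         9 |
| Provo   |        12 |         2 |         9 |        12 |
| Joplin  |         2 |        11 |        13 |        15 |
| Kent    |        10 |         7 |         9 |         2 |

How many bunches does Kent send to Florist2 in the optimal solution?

The minimum-cost plan:
  Lodi->Florist1: 10 bunches
  Lodi->Florist3: 15 bunches
  Lodi->Florist4: 55 bunches
  Provo->Florist2: 20 bunches
  Provo->Florist4: 30 bunches
  Joplin->Florist1: 110 bunches
  Kent->Florist4: 30 bunches
Total cost = £1285.
The route Kent→Florist2 is not used.

0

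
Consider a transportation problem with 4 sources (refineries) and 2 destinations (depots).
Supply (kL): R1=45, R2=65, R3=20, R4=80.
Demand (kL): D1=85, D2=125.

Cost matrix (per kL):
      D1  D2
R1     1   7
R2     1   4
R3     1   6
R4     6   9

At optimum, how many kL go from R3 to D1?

20

Solving gives:
  R1→D1: 45 × 1 = 45
  R2→D1: 20 × 1 = 20
  R2→D2: 45 × 4 = 180
  R3→D1: 20 × 1 = 20
  R4→D2: 80 × 9 = 720
Total cost = 985.
So R3→D1 carries 20 kL.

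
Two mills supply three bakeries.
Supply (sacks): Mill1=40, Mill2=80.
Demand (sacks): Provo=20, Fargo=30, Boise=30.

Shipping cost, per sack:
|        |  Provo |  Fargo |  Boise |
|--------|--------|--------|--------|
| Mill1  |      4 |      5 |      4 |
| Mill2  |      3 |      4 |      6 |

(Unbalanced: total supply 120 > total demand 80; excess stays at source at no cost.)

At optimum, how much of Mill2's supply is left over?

An optimal plan:
  Mill1–Boise: 30 sacks
  Mill2–Provo: 20 sacks
  Mill2–Fargo: 30 sacks
Total cost = 300.
Mill2 ships 50 of its 80, leaving 30.

30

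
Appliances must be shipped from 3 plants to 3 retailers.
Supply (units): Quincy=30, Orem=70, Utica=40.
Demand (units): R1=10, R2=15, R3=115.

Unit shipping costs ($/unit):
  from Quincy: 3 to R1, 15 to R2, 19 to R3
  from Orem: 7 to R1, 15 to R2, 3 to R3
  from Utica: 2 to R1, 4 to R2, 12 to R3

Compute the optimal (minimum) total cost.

Optimal allocation:
  Quincy to R1: 10 units
  Quincy to R3: 20 units
  Orem to R3: 70 units
  Utica to R2: 15 units
  Utica to R3: 25 units
Total cost = $980.

980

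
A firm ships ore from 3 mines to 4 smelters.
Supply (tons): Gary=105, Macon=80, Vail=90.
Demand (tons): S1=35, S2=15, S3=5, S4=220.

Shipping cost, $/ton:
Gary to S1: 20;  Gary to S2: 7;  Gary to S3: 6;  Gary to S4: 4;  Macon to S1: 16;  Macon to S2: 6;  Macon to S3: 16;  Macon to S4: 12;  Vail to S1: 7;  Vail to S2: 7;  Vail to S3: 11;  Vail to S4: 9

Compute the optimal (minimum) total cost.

A cheapest plan:
  Gary to S4: 105 tons
  Macon to S2: 15 tons
  Macon to S4: 65 tons
  Vail to S1: 35 tons
  Vail to S3: 5 tons
  Vail to S4: 50 tons
Total cost = $2040.

2040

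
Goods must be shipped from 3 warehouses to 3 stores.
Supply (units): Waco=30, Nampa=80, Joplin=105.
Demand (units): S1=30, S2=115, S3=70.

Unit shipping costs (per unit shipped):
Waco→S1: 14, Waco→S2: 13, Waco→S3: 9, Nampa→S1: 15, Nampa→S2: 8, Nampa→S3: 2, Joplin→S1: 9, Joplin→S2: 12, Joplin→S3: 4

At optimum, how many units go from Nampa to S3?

Optimal shipments:
  Waco–S2: 30 × 13 = 390
  Nampa–S2: 80 × 8 = 640
  Joplin–S1: 30 × 9 = 270
  Joplin–S2: 5 × 12 = 60
  Joplin–S3: 70 × 4 = 280
Total cost = 1640.
The route Nampa→S3 is not used.

0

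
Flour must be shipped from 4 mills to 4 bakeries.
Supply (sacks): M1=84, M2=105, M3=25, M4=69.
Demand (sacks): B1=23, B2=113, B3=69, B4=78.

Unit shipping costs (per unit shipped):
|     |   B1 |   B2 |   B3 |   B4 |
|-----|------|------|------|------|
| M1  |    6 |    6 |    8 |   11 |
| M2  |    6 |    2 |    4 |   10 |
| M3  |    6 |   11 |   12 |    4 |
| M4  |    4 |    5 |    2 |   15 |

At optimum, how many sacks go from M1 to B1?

23

The minimum-cost plan:
  M1->B1: 23 sacks
  M1->B2: 8 sacks
  M1->B4: 53 sacks
  M2->B2: 105 sacks
  M3->B4: 25 sacks
  M4->B3: 69 sacks
Total cost = 1217.
So M1→B1 carries 23 sacks.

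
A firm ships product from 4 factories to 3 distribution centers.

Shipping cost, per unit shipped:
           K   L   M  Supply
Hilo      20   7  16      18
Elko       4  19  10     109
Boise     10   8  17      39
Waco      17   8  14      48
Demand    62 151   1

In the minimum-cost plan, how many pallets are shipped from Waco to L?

Optimal shipments:
  Hilo→L: 18 × 7 = 126
  Elko→K: 62 × 4 = 248
  Elko→L: 46 × 19 = 874
  Elko→M: 1 × 10 = 10
  Boise→L: 39 × 8 = 312
  Waco→L: 48 × 8 = 384
Total cost = 1954.
So Waco→L carries 48 pallets.

48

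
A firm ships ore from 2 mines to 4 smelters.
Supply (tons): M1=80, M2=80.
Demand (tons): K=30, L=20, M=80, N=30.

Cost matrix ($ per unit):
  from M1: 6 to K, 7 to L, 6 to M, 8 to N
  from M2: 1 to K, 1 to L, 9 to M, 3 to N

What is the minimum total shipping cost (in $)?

An optimal shipping plan:
  M1->M: 80 × $6 = $480
  M2->K: 30 × $1 = $30
  M2->L: 20 × $1 = $20
  M2->N: 30 × $3 = $90
Total = 480 + 30 + 20 + 90 = $620.

620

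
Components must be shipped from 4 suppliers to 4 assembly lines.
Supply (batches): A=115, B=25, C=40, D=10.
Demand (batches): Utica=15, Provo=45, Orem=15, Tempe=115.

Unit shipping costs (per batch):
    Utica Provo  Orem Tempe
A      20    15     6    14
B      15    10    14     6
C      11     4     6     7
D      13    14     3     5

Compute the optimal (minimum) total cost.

An optimal shipping plan:
  A->Utica: 15 × 20 = 300
  A->Provo: 5 × 15 = 75
  A->Orem: 15 × 6 = 90
  A->Tempe: 80 × 14 = 1120
  B->Tempe: 25 × 6 = 150
  C->Provo: 40 × 4 = 160
  D->Tempe: 10 × 5 = 50
Total = 300 + 75 + 90 + 1120 + 150 + 160 + 50 = 1945.

1945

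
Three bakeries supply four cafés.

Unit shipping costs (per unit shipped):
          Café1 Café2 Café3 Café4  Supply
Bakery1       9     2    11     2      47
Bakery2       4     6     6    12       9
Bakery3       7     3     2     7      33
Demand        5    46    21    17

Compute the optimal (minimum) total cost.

216

Optimal allocation:
  Bakery1→Café2: 30 × 2 = 60
  Bakery1→Café4: 17 × 2 = 34
  Bakery2→Café1: 5 × 4 = 20
  Bakery2→Café2: 4 × 6 = 24
  Bakery3→Café2: 12 × 3 = 36
  Bakery3→Café3: 21 × 2 = 42
Total = 60 + 34 + 20 + 24 + 36 + 42 = 216.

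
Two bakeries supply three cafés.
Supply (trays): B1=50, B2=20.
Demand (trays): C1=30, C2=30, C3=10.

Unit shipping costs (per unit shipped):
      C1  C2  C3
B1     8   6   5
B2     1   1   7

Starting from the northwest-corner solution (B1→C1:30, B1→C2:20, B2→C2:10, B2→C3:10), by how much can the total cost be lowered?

Current plan cost = 30·8 + 20·6 + 10·1 + 10·7 = 440.
Optimal plan:
  B1->C1: 10 × 8 = 80
  B1->C2: 30 × 6 = 180
  B1->C3: 10 × 5 = 50
  B2->C1: 20 × 1 = 20
Optimal cost = 330.
Saving = 440 − 330 = 110.

110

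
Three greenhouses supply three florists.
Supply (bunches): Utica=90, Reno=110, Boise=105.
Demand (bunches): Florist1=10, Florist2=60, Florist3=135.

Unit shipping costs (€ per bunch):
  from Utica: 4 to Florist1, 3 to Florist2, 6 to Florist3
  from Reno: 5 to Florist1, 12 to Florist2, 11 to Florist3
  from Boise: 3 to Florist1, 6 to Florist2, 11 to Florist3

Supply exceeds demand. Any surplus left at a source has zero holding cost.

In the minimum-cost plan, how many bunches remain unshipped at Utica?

Minimum-cost shipments:
  Utica→Florist3: 90 × €6 = €540
  Reno→Florist3: 45 × €11 = €495
  Boise→Florist1: 10 × €3 = €30
  Boise→Florist2: 60 × €6 = €360
Total cost = €1425.
Utica ships 90 of its 90, leaving 0.

0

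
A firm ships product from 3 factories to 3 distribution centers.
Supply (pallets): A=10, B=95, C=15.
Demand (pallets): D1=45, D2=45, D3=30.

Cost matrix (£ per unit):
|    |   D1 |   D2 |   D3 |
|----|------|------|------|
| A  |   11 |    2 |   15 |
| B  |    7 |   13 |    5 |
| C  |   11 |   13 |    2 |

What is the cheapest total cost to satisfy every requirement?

895

An optimal shipping plan:
  A to D2: 10 × £2 = £20
  B to D1: 45 × £7 = £315
  B to D2: 35 × £13 = £455
  B to D3: 15 × £5 = £75
  C to D3: 15 × £2 = £30
Total = 20 + 315 + 455 + 75 + 30 = £895.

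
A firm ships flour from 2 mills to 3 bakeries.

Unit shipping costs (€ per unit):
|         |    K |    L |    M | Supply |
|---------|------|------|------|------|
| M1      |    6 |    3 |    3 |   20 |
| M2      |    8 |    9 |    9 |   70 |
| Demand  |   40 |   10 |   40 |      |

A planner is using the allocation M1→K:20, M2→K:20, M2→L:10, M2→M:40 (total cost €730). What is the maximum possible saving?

Current plan cost = 20·6 + 20·8 + 10·9 + 40·9 = €730.
Optimal plan:
  M1→L: 10 × €3 = €30
  M1→M: 10 × €3 = €30
  M2→K: 40 × €8 = €320
  M2→M: 30 × €9 = €270
Optimal cost = €650.
Saving = 730 − 650 = €80.

80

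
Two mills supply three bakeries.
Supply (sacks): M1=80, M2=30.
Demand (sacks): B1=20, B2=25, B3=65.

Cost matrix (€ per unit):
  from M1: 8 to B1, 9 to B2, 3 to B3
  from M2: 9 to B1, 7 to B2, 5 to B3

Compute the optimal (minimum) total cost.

535

Optimal allocation:
  M1–B1: 15 × €8 = €120
  M1–B3: 65 × €3 = €195
  M2–B1: 5 × €9 = €45
  M2–B2: 25 × €7 = €175
Total = 120 + 195 + 45 + 175 = €535.
(Supply check: M1 ships 80; M2 ships 30.)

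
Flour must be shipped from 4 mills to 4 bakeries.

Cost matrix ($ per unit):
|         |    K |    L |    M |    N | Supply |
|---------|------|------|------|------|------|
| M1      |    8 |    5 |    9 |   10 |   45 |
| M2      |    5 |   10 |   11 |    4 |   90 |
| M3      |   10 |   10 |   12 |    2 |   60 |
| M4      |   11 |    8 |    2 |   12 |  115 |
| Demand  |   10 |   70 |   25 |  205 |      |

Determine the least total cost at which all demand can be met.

Optimal allocation:
  M1→L: 45 × $5 = $225
  M2→N: 90 × $4 = $360
  M3→N: 60 × $2 = $120
  M4→K: 10 × $11 = $110
  M4→L: 25 × $8 = $200
  M4→M: 25 × $2 = $50
  M4→N: 55 × $12 = $660
Total = 225 + 360 + 120 + 110 + 200 + 50 + 660 = $1725.

1725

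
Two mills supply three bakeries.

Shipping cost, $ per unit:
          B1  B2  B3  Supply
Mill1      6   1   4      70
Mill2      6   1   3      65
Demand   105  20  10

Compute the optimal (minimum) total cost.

Optimal allocation:
  Mill1->B1: 50 × $6 = $300
  Mill1->B2: 20 × $1 = $20
  Mill2->B1: 55 × $6 = $330
  Mill2->B3: 10 × $3 = $30
Total = 300 + 20 + 330 + 30 = $680.

680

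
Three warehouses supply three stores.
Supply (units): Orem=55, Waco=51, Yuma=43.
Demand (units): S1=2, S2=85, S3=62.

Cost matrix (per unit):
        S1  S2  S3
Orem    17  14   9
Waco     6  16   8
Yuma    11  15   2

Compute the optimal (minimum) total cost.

1500

A cheapest plan:
  Orem→S2: 55 units
  Waco→S1: 2 units
  Waco→S2: 30 units
  Waco→S3: 19 units
  Yuma→S3: 43 units
Total cost = 1500.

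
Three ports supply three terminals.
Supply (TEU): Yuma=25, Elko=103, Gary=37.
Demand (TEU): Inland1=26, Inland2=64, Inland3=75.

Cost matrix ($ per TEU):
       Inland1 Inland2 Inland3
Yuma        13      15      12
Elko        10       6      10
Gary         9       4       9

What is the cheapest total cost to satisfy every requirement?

Optimal allocation:
  Yuma->Inland3: 25 × $12 = $300
  Elko->Inland1: 26 × $10 = $260
  Elko->Inland2: 27 × $6 = $162
  Elko->Inland3: 50 × $10 = $500
  Gary->Inland2: 37 × $4 = $148
Total = 300 + 260 + 162 + 500 + 148 = $1370.
(Supply check: Yuma ships 25; Elko ships 103; Gary ships 37.)

1370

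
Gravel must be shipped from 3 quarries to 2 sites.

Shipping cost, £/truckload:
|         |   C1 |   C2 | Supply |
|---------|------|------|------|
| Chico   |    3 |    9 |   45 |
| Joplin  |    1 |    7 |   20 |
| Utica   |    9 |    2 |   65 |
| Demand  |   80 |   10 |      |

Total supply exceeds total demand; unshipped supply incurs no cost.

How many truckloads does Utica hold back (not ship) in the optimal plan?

40

An optimal plan:
  Chico to C1: 45 × £3 = £135
  Joplin to C1: 20 × £1 = £20
  Utica to C1: 15 × £9 = £135
  Utica to C2: 10 × £2 = £20
Total cost = £310.
Utica ships 25 of its 65, leaving 40.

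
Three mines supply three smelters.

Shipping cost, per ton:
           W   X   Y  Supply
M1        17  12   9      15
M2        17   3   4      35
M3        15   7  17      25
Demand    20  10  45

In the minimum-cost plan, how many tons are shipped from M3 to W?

20

Solving gives:
  M1 to Y: 15 tons
  M2 to X: 5 tons
  M2 to Y: 30 tons
  M3 to W: 20 tons
  M3 to X: 5 tons
Total cost = 605.
So M3→W carries 20 tons.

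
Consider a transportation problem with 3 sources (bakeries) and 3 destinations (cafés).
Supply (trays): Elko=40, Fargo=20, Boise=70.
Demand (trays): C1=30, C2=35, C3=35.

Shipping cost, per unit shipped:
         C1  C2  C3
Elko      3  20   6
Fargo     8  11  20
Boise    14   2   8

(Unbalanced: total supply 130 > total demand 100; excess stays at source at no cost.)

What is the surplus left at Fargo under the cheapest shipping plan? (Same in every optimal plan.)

Minimum-cost shipments:
  Elko→C1: 30 × 3 = 90
  Elko→C3: 10 × 6 = 60
  Boise→C2: 35 × 2 = 70
  Boise→C3: 25 × 8 = 200
Total cost = 420.
Fargo ships 0 of its 20, leaving 20.

20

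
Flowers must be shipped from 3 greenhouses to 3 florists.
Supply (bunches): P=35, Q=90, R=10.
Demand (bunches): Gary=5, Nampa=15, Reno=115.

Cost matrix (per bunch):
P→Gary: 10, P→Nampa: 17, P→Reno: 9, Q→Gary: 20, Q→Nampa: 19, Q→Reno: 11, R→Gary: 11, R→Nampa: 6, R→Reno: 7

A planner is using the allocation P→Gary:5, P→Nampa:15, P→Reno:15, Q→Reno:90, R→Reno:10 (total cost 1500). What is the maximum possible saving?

Current plan cost = 5·10 + 15·17 + 15·9 + 90·11 + 10·7 = 1500.
Optimal plan:
  P–Gary: 5 × 10 = 50
  P–Nampa: 5 × 17 = 85
  P–Reno: 25 × 9 = 225
  Q–Reno: 90 × 11 = 990
  R–Nampa: 10 × 6 = 60
Optimal cost = 1410.
Saving = 1500 − 1410 = 90.

90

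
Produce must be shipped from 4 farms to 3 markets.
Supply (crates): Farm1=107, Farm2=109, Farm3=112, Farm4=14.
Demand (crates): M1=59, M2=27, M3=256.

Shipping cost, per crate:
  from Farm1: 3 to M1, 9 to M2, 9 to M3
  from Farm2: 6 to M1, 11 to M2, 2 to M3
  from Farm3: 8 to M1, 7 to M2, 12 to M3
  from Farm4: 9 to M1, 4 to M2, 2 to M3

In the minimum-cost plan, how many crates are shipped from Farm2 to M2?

The minimum-cost plan:
  Farm1→M1: 59 × 3 = 177
  Farm1→M3: 48 × 9 = 432
  Farm2→M3: 109 × 2 = 218
  Farm3→M2: 27 × 7 = 189
  Farm3→M3: 85 × 12 = 1020
  Farm4→M3: 14 × 2 = 28
Total cost = 2064.
The route Farm2→M2 is not used.

0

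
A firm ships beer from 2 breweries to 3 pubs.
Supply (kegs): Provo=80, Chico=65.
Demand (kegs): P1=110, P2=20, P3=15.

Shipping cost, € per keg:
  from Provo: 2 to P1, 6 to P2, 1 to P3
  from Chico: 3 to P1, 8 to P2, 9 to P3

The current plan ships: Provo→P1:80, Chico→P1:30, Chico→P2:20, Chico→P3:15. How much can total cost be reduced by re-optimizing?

125

Current plan cost = 80·2 + 30·3 + 20·8 + 15·9 = €545.
Optimal plan:
  Provo->P1: 45 × €2 = €90
  Provo->P2: 20 × €6 = €120
  Provo->P3: 15 × €1 = €15
  Chico->P1: 65 × €3 = €195
Optimal cost = €420.
Saving = 545 − 420 = €125.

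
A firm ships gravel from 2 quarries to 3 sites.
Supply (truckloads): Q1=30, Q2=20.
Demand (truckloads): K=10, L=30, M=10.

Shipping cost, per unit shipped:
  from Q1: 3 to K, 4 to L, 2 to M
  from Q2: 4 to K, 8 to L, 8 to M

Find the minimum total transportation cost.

220

A cheapest plan:
  Q1->L: 20 × 4 = 80
  Q1->M: 10 × 2 = 20
  Q2->K: 10 × 4 = 40
  Q2->L: 10 × 8 = 80
Total = 80 + 20 + 40 + 80 = 220.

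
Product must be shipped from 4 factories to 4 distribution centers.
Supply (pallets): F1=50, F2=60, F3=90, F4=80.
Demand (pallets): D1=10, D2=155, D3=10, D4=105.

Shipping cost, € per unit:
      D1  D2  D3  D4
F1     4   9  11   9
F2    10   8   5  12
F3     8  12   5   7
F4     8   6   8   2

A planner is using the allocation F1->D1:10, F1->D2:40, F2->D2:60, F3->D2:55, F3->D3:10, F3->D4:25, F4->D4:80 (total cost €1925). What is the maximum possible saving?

Current plan cost = 10·4 + 40·9 + 60·8 + 55·12 + 10·5 + 25·7 + 80·2 = €1925.
Optimal plan:
  F1→D1: 10 pallets
  F1→D2: 40 pallets
  F2→D2: 60 pallets
  F3→D3: 10 pallets
  F3→D4: 80 pallets
  F4→D2: 55 pallets
  F4→D4: 25 pallets
Optimal cost = €1870.
Saving = 1925 − 1870 = €55.

55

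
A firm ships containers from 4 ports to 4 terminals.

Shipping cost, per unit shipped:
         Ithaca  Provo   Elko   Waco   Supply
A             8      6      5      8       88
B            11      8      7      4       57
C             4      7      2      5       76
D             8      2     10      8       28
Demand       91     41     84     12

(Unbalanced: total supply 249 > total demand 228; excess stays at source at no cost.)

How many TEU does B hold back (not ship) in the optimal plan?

21

An optimal plan:
  A->Ithaca: 15 × 8 = 120
  A->Elko: 73 × 5 = 365
  B->Provo: 13 × 8 = 104
  B->Elko: 11 × 7 = 77
  B->Waco: 12 × 4 = 48
  C->Ithaca: 76 × 4 = 304
  D->Provo: 28 × 2 = 56
Total cost = 1074.
B ships 36 of its 57, leaving 21.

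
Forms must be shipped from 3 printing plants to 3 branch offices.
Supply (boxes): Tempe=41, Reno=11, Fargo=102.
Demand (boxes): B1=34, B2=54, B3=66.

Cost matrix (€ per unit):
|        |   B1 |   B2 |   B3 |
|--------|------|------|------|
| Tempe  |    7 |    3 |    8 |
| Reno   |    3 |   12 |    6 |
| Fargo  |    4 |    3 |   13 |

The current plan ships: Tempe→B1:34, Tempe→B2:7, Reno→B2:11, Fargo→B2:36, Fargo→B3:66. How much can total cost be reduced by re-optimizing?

483

Current plan cost = 34·7 + 7·3 + 11·12 + 36·3 + 66·13 = €1357.
Optimal plan:
  Tempe->B3: 41 × €8 = €328
  Reno->B3: 11 × €6 = €66
  Fargo->B1: 34 × €4 = €136
  Fargo->B2: 54 × €3 = €162
  Fargo->B3: 14 × €13 = €182
Optimal cost = €874.
Saving = 1357 − 874 = €483.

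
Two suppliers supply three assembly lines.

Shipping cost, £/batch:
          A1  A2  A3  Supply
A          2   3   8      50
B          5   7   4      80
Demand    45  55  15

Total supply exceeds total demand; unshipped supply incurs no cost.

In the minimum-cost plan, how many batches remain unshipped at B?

Minimum-cost shipments:
  A–A2: 50 × £3 = £150
  B–A1: 45 × £5 = £225
  B–A2: 5 × £7 = £35
  B–A3: 15 × £4 = £60
Total cost = £470.
B ships 65 of its 80, leaving 15.

15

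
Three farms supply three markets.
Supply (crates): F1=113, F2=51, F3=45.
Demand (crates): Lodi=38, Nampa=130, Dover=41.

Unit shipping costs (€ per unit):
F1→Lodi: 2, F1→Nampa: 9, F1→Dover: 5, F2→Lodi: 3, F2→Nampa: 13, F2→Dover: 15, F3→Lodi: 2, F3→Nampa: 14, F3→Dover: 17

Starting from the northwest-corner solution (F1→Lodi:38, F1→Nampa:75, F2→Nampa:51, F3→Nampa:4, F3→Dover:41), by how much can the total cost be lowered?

Current plan cost = 38·2 + 75·9 + 51·13 + 4·14 + 41·17 = €2167.
Optimal plan:
  F1–Nampa: 72 × €9 = €648
  F1–Dover: 41 × €5 = €205
  F2–Nampa: 51 × €13 = €663
  F3–Lodi: 38 × €2 = €76
  F3–Nampa: 7 × €14 = €98
Optimal cost = €1690.
Saving = 2167 − 1690 = €477.

477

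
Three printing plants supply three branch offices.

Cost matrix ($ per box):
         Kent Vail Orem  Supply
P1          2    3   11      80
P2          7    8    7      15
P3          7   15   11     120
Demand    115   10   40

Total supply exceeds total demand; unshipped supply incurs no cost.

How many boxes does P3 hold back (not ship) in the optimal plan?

An optimal plan:
  P1–Kent: 70 boxes
  P1–Vail: 10 boxes
  P2–Orem: 15 boxes
  P3–Kent: 45 boxes
  P3–Orem: 25 boxes
Total cost = $865.
P3 ships 70 of its 120, leaving 50.

50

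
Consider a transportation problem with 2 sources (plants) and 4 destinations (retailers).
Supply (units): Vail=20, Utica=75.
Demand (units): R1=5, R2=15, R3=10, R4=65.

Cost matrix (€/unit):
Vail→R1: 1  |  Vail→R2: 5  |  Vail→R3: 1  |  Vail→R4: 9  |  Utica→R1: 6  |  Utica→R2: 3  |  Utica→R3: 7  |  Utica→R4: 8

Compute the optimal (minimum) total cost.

585

One minimum-cost allocation:
  Vail–R1: 5 × €1 = €5
  Vail–R3: 10 × €1 = €10
  Vail–R4: 5 × €9 = €45
  Utica–R2: 15 × €3 = €45
  Utica–R4: 60 × €8 = €480
Total = 5 + 10 + 45 + 45 + 480 = €585.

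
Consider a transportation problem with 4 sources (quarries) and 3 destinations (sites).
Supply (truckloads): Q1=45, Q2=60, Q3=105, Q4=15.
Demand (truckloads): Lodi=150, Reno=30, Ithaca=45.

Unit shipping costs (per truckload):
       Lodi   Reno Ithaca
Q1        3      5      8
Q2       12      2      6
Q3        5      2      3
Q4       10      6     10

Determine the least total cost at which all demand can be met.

An optimal shipping plan:
  Q1->Lodi: 45 × 3 = 135
  Q2->Reno: 30 × 2 = 60
  Q2->Ithaca: 30 × 6 = 180
  Q3->Lodi: 90 × 5 = 450
  Q3->Ithaca: 15 × 3 = 45
  Q4->Lodi: 15 × 10 = 150
Total = 135 + 60 + 180 + 450 + 45 + 150 = 1020.
(Supply check: Q1 ships 45; Q2 ships 60; Q3 ships 105; Q4 ships 15.)

1020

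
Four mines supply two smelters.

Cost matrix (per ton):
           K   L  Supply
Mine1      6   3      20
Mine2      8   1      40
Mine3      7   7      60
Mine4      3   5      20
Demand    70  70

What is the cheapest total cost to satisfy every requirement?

580

An optimal shipping plan:
  Mine1 to L: 20 × 3 = 60
  Mine2 to L: 40 × 1 = 40
  Mine3 to K: 50 × 7 = 350
  Mine3 to L: 10 × 7 = 70
  Mine4 to K: 20 × 3 = 60
Total = 60 + 40 + 350 + 70 + 60 = 580.
(Supply check: Mine1 ships 20; Mine2 ships 40; Mine3 ships 60; Mine4 ships 20.)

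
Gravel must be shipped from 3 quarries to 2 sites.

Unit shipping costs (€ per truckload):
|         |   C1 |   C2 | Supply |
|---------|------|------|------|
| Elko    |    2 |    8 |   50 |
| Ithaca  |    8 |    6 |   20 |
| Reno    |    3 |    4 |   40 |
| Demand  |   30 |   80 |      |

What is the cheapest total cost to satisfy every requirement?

500

A cheapest plan:
  Elko to C1: 30 truckloads
  Elko to C2: 20 truckloads
  Ithaca to C2: 20 truckloads
  Reno to C2: 40 truckloads
Total cost = €500.
(Supply check: Elko ships 50; Ithaca ships 20; Reno ships 40.)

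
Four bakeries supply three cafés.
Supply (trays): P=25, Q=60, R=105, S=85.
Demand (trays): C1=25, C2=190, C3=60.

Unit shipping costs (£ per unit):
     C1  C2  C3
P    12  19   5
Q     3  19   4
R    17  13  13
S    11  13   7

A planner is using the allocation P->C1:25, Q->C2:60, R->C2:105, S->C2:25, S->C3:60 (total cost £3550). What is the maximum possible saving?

Current plan cost = 25·12 + 60·19 + 105·13 + 25·13 + 60·7 = £3550.
Optimal plan:
  P–C3: 25 × £5 = £125
  Q–C1: 25 × £3 = £75
  Q–C3: 35 × £4 = £140
  R–C2: 105 × £13 = £1365
  S–C2: 85 × £13 = £1105
Optimal cost = £2810.
Saving = 3550 − 2810 = £740.

740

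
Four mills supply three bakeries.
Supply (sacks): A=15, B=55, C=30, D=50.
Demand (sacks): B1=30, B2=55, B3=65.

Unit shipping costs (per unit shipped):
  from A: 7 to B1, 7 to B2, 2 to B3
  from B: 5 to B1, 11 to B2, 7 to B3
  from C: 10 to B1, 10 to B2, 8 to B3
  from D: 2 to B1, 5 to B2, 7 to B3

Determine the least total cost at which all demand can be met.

855

Optimal allocation:
  A to B3: 15 × 2 = 30
  B to B1: 30 × 5 = 150
  B to B3: 25 × 7 = 175
  C to B2: 5 × 10 = 50
  C to B3: 25 × 8 = 200
  D to B2: 50 × 5 = 250
Total = 30 + 150 + 175 + 50 + 200 + 250 = 855.
(Supply check: A ships 15; B ships 55; C ships 30; D ships 50.)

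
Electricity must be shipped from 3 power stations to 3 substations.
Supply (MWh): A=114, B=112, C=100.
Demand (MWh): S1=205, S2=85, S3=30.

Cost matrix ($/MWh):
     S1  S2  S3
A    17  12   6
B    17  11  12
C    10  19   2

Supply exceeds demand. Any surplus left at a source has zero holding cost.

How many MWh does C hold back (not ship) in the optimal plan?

0

An optimal plan:
  A–S1: 78 × $17 = $1326
  A–S3: 30 × $6 = $180
  B–S1: 27 × $17 = $459
  B–S2: 85 × $11 = $935
  C–S1: 100 × $10 = $1000
Total cost = $3900.
C ships 100 of its 100, leaving 0.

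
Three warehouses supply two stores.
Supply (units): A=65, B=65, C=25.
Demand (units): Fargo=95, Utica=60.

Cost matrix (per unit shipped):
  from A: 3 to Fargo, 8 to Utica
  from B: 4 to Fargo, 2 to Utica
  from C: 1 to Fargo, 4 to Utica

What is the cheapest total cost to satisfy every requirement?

360

An optimal shipping plan:
  A–Fargo: 65 × 3 = 195
  B–Fargo: 5 × 4 = 20
  B–Utica: 60 × 2 = 120
  C–Fargo: 25 × 1 = 25
Total = 195 + 20 + 120 + 25 = 360.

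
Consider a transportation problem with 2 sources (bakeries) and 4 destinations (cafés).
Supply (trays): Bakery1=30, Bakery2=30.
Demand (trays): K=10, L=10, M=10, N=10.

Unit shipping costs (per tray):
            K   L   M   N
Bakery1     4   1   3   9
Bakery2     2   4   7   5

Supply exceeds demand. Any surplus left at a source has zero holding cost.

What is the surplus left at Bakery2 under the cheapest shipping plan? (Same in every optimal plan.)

10

An optimal plan:
  Bakery1->L: 10 × 1 = 10
  Bakery1->M: 10 × 3 = 30
  Bakery2->K: 10 × 2 = 20
  Bakery2->N: 10 × 5 = 50
Total cost = 110.
Bakery2 ships 20 of its 30, leaving 10.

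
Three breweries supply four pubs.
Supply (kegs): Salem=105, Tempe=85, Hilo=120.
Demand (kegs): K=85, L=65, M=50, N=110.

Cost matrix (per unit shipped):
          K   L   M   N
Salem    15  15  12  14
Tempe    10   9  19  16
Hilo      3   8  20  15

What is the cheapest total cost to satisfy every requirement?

One minimum-cost allocation:
  Salem–M: 50 kegs
  Salem–N: 55 kegs
  Tempe–L: 65 kegs
  Tempe–N: 20 kegs
  Hilo–K: 85 kegs
  Hilo–N: 35 kegs
Total cost = 3055.

3055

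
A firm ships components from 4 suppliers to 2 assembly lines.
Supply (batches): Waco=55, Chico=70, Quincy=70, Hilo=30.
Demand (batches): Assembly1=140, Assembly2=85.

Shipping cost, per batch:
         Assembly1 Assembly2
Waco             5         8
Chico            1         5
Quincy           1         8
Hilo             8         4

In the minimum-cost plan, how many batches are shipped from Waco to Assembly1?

0

Solving gives:
  Waco–Assembly2: 55 × 8 = 440
  Chico–Assembly1: 70 × 1 = 70
  Quincy–Assembly1: 70 × 1 = 70
  Hilo–Assembly2: 30 × 4 = 120
Total cost = 700.
The route Waco→Assembly1 is not used.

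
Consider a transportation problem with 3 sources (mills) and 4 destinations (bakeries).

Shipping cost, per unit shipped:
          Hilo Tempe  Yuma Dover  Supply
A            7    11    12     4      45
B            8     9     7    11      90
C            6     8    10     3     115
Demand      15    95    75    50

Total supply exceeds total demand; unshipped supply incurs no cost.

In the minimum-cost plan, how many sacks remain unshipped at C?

An optimal plan:
  A to Dover: 30 × 4 = 120
  B to Tempe: 15 × 9 = 135
  B to Yuma: 75 × 7 = 525
  C to Hilo: 15 × 6 = 90
  C to Tempe: 80 × 8 = 640
  C to Dover: 20 × 3 = 60
Total cost = 1570.
C ships 115 of its 115, leaving 0.

0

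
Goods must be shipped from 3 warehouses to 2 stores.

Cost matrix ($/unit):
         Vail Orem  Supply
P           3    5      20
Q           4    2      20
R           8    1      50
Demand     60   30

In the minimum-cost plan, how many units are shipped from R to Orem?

Solving gives:
  P–Vail: 20 × $3 = $60
  Q–Vail: 20 × $4 = $80
  R–Vail: 20 × $8 = $160
  R–Orem: 30 × $1 = $30
Total cost = $330.
So R→Orem carries 30 units.

30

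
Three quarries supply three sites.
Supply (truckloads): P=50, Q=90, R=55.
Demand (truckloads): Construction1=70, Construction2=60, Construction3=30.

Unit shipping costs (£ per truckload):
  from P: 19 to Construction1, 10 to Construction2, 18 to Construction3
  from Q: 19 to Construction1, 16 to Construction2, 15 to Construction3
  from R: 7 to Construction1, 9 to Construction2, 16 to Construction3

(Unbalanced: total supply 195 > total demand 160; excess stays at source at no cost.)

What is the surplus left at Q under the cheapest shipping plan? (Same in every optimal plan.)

35

Minimum-cost shipments:
  P–Construction2: 50 × £10 = £500
  Q–Construction1: 15 × £19 = £285
  Q–Construction2: 10 × £16 = £160
  Q–Construction3: 30 × £15 = £450
  R–Construction1: 55 × £7 = £385
Total cost = £1780.
Q ships 55 of its 90, leaving 35.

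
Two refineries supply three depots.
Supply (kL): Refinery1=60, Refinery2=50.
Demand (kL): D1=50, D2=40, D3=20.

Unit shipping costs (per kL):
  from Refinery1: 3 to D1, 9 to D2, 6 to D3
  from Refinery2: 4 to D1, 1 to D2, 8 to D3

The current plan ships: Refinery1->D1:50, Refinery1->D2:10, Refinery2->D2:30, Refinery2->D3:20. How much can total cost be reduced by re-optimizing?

110

Current plan cost = 50·3 + 10·9 + 30·1 + 20·8 = 430.
Optimal plan:
  Refinery1→D1: 40 × 3 = 120
  Refinery1→D3: 20 × 6 = 120
  Refinery2→D1: 10 × 4 = 40
  Refinery2→D2: 40 × 1 = 40
Optimal cost = 320.
Saving = 430 − 320 = 110.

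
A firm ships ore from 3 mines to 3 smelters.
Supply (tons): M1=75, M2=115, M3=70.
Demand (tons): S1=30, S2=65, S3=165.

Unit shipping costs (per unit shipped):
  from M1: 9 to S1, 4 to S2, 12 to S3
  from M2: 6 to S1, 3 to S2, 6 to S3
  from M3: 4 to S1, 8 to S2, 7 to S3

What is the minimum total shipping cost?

A cheapest plan:
  M1 to S2: 65 tons
  M1 to S3: 10 tons
  M2 to S3: 115 tons
  M3 to S1: 30 tons
  M3 to S3: 40 tons
Total cost = 1470.

1470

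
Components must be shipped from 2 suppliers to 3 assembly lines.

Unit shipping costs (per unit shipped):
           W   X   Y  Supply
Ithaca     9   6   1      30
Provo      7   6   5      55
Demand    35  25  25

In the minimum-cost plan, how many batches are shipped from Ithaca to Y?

The minimum-cost plan:
  Ithaca to X: 5 × 6 = 30
  Ithaca to Y: 25 × 1 = 25
  Provo to W: 35 × 7 = 245
  Provo to X: 20 × 6 = 120
Total cost = 420.
So Ithaca→Y carries 25 batches.

25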